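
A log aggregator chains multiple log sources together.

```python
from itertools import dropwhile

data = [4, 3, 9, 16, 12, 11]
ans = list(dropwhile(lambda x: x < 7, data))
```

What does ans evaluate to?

Step 1: dropwhile drops elements while < 7:
  4 < 7: dropped
  3 < 7: dropped
  9: kept (dropping stopped)
Step 2: Remaining elements kept regardless of condition.
Therefore ans = [9, 16, 12, 11].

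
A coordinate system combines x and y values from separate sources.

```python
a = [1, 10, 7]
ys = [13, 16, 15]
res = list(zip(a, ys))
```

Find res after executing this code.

Step 1: zip pairs elements at same index:
  Index 0: (1, 13)
  Index 1: (10, 16)
  Index 2: (7, 15)
Therefore res = [(1, 13), (10, 16), (7, 15)].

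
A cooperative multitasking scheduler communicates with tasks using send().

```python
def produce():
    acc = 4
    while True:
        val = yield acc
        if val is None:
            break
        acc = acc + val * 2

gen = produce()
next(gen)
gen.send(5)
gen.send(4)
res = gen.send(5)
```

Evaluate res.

Step 1: next() -> yield acc=4.
Step 2: send(5) -> val=5, acc = 4 + 5*2 = 14, yield 14.
Step 3: send(4) -> val=4, acc = 14 + 4*2 = 22, yield 22.
Step 4: send(5) -> val=5, acc = 22 + 5*2 = 32, yield 32.
Therefore res = 32.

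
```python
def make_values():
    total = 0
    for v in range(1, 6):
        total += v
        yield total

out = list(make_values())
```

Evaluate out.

Step 1: Generator accumulates running sum:
  v=1: total = 1, yield 1
  v=2: total = 3, yield 3
  v=3: total = 6, yield 6
  v=4: total = 10, yield 10
  v=5: total = 15, yield 15
Therefore out = [1, 3, 6, 10, 15].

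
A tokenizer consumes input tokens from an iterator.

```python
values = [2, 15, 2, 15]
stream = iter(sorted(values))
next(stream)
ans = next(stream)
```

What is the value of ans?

Step 1: sorted([2, 15, 2, 15]) = [2, 2, 15, 15].
Step 2: Create iterator and skip 1 elements.
Step 3: next() returns 2.
Therefore ans = 2.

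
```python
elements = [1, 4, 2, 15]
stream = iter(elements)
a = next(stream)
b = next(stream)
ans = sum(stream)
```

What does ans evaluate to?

Step 1: Create iterator over [1, 4, 2, 15].
Step 2: a = next() = 1, b = next() = 4.
Step 3: sum() of remaining [2, 15] = 17.
Therefore ans = 17.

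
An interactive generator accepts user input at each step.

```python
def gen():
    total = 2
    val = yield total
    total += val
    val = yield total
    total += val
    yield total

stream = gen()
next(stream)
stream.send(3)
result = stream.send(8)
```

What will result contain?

Step 1: next() -> yield total=2.
Step 2: send(3) -> val=3, total = 2+3 = 5, yield 5.
Step 3: send(8) -> val=8, total = 5+8 = 13, yield 13.
Therefore result = 13.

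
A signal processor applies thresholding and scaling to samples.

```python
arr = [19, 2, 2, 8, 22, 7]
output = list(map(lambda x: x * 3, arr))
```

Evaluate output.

Step 1: Apply lambda x: x * 3 to each element:
  19 -> 57
  2 -> 6
  2 -> 6
  8 -> 24
  22 -> 66
  7 -> 21
Therefore output = [57, 6, 6, 24, 66, 21].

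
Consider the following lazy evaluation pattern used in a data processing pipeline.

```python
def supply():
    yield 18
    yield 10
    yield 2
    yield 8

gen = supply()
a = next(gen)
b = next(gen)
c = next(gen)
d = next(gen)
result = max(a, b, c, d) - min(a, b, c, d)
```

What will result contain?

Step 1: Create generator and consume all values:
  a = next(gen) = 18
  b = next(gen) = 10
  c = next(gen) = 2
  d = next(gen) = 8
Step 2: max = 18, min = 2, result = 18 - 2 = 16.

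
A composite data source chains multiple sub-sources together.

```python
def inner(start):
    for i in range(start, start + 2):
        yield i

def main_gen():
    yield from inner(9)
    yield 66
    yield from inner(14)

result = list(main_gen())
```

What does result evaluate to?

Step 1: main_gen() delegates to inner(9):
  yield 9
  yield 10
Step 2: yield 66
Step 3: Delegates to inner(14):
  yield 14
  yield 15
Therefore result = [9, 10, 66, 14, 15].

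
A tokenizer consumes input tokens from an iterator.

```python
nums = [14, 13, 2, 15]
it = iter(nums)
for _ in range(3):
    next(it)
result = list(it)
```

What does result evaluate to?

Step 1: Create iterator over [14, 13, 2, 15].
Step 2: Advance 3 positions (consuming [14, 13, 2]).
Step 3: list() collects remaining elements: [15].
Therefore result = [15].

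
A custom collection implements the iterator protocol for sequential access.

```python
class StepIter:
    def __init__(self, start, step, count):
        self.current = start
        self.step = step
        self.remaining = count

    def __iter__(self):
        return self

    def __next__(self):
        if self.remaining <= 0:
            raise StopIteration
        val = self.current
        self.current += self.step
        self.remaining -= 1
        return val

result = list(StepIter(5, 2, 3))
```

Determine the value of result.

Step 1: StepIter starts at 5, increments by 2, for 3 steps:
  Yield 5, then current += 2
  Yield 7, then current += 2
  Yield 9, then current += 2
Therefore result = [5, 7, 9].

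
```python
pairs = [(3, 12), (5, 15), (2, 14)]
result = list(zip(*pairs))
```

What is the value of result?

Step 1: zip(*pairs) transposes: unzips [(3, 12), (5, 15), (2, 14)] into separate sequences.
Step 2: First elements: (3, 5, 2), second elements: (12, 15, 14).
Therefore result = [(3, 5, 2), (12, 15, 14)].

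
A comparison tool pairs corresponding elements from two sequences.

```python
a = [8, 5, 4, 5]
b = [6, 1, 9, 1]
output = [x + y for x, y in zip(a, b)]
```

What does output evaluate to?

Step 1: Add corresponding elements:
  8 + 6 = 14
  5 + 1 = 6
  4 + 9 = 13
  5 + 1 = 6
Therefore output = [14, 6, 13, 6].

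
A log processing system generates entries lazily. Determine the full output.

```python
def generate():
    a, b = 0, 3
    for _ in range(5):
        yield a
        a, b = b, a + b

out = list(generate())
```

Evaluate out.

Step 1: Fibonacci-like sequence starting with a=0, b=3:
  Iteration 1: yield a=0, then a,b = 3,3
  Iteration 2: yield a=3, then a,b = 3,6
  Iteration 3: yield a=3, then a,b = 6,9
  Iteration 4: yield a=6, then a,b = 9,15
  Iteration 5: yield a=9, then a,b = 15,24
Therefore out = [0, 3, 3, 6, 9].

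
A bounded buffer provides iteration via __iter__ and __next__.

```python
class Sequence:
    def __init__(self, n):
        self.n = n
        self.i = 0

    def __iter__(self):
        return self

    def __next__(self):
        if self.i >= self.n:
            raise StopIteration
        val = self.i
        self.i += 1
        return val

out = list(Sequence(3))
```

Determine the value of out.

Step 1: Sequence(3) creates an iterator counting 0 to 2.
Step 2: list() consumes all values: [0, 1, 2].
Therefore out = [0, 1, 2].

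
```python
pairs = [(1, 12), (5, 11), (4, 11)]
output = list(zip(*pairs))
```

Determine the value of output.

Step 1: zip(*pairs) transposes: unzips [(1, 12), (5, 11), (4, 11)] into separate sequences.
Step 2: First elements: (1, 5, 4), second elements: (12, 11, 11).
Therefore output = [(1, 5, 4), (12, 11, 11)].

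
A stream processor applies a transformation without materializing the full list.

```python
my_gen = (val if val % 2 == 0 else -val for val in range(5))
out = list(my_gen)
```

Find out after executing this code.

Step 1: For each val in range(5), yield val if even, else -val:
  val=0: even, yield 0
  val=1: odd, yield -1
  val=2: even, yield 2
  val=3: odd, yield -3
  val=4: even, yield 4
Therefore out = [0, -1, 2, -3, 4].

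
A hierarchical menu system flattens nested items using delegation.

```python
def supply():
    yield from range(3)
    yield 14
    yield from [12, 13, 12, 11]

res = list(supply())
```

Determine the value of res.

Step 1: Trace yields in order:
  yield 0
  yield 1
  yield 2
  yield 14
  yield 12
  yield 13
  yield 12
  yield 11
Therefore res = [0, 1, 2, 14, 12, 13, 12, 11].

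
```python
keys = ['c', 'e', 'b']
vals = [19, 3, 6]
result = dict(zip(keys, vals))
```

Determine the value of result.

Step 1: zip pairs keys with values:
  'c' -> 19
  'e' -> 3
  'b' -> 6
Therefore result = {'c': 19, 'e': 3, 'b': 6}.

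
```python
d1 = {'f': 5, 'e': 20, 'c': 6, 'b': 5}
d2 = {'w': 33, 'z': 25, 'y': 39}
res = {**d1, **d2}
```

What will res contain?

Step 1: Merge d1 and d2 (d2 values override on key conflicts).
Step 2: d1 has keys ['f', 'e', 'c', 'b'], d2 has keys ['w', 'z', 'y'].
Therefore res = {'f': 5, 'e': 20, 'c': 6, 'b': 5, 'w': 33, 'z': 25, 'y': 39}.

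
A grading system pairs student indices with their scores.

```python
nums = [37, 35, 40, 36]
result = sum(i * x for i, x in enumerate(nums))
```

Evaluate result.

Step 1: Compute i * x for each (i, x) in enumerate([37, 35, 40, 36]):
  i=0, x=37: 0*37 = 0
  i=1, x=35: 1*35 = 35
  i=2, x=40: 2*40 = 80
  i=3, x=36: 3*36 = 108
Step 2: sum = 0 + 35 + 80 + 108 = 223.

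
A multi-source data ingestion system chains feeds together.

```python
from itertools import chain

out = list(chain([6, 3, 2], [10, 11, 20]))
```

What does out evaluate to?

Step 1: chain() concatenates iterables: [6, 3, 2] + [10, 11, 20].
Therefore out = [6, 3, 2, 10, 11, 20].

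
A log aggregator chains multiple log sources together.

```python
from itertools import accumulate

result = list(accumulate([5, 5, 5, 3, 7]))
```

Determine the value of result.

Step 1: accumulate computes running sums:
  + 5 = 5
  + 5 = 10
  + 5 = 15
  + 3 = 18
  + 7 = 25
Therefore result = [5, 10, 15, 18, 25].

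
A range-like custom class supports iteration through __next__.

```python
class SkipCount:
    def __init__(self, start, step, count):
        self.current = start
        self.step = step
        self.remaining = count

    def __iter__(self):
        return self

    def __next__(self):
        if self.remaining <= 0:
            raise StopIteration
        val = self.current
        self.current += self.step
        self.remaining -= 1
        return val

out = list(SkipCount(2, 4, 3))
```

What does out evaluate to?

Step 1: SkipCount starts at 2, increments by 4, for 3 steps:
  Yield 2, then current += 4
  Yield 6, then current += 4
  Yield 10, then current += 4
Therefore out = [2, 6, 10].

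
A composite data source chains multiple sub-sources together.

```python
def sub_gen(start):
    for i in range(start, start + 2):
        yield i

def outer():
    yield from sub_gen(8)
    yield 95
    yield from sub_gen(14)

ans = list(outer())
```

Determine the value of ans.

Step 1: outer() delegates to sub_gen(8):
  yield 8
  yield 9
Step 2: yield 95
Step 3: Delegates to sub_gen(14):
  yield 14
  yield 15
Therefore ans = [8, 9, 95, 14, 15].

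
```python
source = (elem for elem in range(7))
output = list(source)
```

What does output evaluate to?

Step 1: Generator expression iterates range(7): [0, 1, 2, 3, 4, 5, 6].
Step 2: list() collects all values.
Therefore output = [0, 1, 2, 3, 4, 5, 6].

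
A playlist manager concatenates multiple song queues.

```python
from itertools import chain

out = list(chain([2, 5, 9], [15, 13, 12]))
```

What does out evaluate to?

Step 1: chain() concatenates iterables: [2, 5, 9] + [15, 13, 12].
Therefore out = [2, 5, 9, 15, 13, 12].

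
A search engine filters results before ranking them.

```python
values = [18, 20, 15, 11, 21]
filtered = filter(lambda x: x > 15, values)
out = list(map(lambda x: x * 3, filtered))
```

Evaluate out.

Step 1: Filter values for elements > 15:
  18: kept
  20: kept
  15: removed
  11: removed
  21: kept
Step 2: Map x * 3 on filtered [18, 20, 21]:
  18 -> 54
  20 -> 60
  21 -> 63
Therefore out = [54, 60, 63].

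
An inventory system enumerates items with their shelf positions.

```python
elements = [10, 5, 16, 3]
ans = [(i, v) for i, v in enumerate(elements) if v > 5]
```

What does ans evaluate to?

Step 1: Filter enumerate([10, 5, 16, 3]) keeping v > 5:
  (0, 10): 10 > 5, included
  (1, 5): 5 <= 5, excluded
  (2, 16): 16 > 5, included
  (3, 3): 3 <= 5, excluded
Therefore ans = [(0, 10), (2, 16)].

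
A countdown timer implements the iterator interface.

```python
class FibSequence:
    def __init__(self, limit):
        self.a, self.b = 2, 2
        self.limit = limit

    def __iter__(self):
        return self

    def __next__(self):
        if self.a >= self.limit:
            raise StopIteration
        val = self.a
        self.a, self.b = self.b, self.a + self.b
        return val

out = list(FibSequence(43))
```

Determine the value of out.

Step 1: Fibonacci-like sequence (a=2, b=2) until >= 43:
  Yield 2, then a,b = 2,4
  Yield 2, then a,b = 4,6
  Yield 4, then a,b = 6,10
  Yield 6, then a,b = 10,16
  Yield 10, then a,b = 16,26
  Yield 16, then a,b = 26,42
  Yield 26, then a,b = 42,68
  Yield 42, then a,b = 68,110
Step 2: 68 >= 43, stop.
Therefore out = [2, 2, 4, 6, 10, 16, 26, 42].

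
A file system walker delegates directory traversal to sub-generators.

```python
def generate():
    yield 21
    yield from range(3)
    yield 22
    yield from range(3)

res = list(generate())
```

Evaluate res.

Step 1: Trace yields in order:
  yield 21
  yield 0
  yield 1
  yield 2
  yield 22
  yield 0
  yield 1
  yield 2
Therefore res = [21, 0, 1, 2, 22, 0, 1, 2].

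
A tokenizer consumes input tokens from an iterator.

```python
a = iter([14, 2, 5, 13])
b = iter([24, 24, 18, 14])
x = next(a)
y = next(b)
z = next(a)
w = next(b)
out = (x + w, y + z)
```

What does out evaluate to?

Step 1: a iterates [14, 2, 5, 13], b iterates [24, 24, 18, 14].
Step 2: x = next(a) = 14, y = next(b) = 24.
Step 3: z = next(a) = 2, w = next(b) = 24.
Step 4: out = (14 + 24, 24 + 2) = (38, 26).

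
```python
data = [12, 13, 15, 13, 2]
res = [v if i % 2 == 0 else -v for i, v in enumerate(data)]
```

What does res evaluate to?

Step 1: For each (i, v), keep v if i is even, negate if odd:
  i=0 (even): keep 12
  i=1 (odd): negate to -13
  i=2 (even): keep 15
  i=3 (odd): negate to -13
  i=4 (even): keep 2
Therefore res = [12, -13, 15, -13, 2].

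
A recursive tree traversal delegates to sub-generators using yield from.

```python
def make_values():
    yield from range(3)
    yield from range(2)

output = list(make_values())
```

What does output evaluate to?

Step 1: Trace yields in order:
  yield 0
  yield 1
  yield 2
  yield 0
  yield 1
Therefore output = [0, 1, 2, 0, 1].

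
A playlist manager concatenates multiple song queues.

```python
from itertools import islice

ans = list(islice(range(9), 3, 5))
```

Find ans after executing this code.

Step 1: islice(range(9), 3, 5) takes elements at indices [3, 5).
Step 2: Elements: [3, 4].
Therefore ans = [3, 4].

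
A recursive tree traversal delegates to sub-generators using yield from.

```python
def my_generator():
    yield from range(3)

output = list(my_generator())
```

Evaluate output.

Step 1: yield from delegates to the iterable, yielding each element.
Step 2: Collected values: [0, 1, 2].
Therefore output = [0, 1, 2].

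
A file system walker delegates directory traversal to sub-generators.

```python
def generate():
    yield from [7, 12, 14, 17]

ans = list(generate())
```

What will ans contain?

Step 1: yield from delegates to the iterable, yielding each element.
Step 2: Collected values: [7, 12, 14, 17].
Therefore ans = [7, 12, 14, 17].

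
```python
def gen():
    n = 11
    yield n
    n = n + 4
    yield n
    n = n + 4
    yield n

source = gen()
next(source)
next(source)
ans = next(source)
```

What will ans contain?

Step 1: Trace through generator execution:
  Yield 1: n starts at 11, yield 11
  Yield 2: n = 11 + 4 = 15, yield 15
  Yield 3: n = 15 + 4 = 19, yield 19
Step 2: First next() gets 11, second next() gets the second value, third next() yields 19.
Therefore ans = 19.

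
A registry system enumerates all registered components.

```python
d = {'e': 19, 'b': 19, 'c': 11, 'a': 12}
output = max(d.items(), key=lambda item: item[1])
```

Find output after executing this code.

Step 1: Find item with maximum value:
  ('e', 19)
  ('b', 19)
  ('c', 11)
  ('a', 12)
Step 2: Maximum value is 19 at key 'e'.
Therefore output = ('e', 19).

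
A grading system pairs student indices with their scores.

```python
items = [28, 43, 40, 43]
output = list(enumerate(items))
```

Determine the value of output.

Step 1: enumerate pairs each element with its index:
  (0, 28)
  (1, 43)
  (2, 40)
  (3, 43)
Therefore output = [(0, 28), (1, 43), (2, 40), (3, 43)].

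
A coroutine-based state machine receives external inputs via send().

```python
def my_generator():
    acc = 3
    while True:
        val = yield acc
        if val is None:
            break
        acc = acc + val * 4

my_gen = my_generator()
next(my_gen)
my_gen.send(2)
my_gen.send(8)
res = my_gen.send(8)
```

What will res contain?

Step 1: next() -> yield acc=3.
Step 2: send(2) -> val=2, acc = 3 + 2*4 = 11, yield 11.
Step 3: send(8) -> val=8, acc = 11 + 8*4 = 43, yield 43.
Step 4: send(8) -> val=8, acc = 43 + 8*4 = 75, yield 75.
Therefore res = 75.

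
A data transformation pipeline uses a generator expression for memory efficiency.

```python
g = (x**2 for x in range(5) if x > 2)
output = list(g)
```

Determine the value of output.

Step 1: For range(5), keep x > 2, then square:
  x=0: 0 <= 2, excluded
  x=1: 1 <= 2, excluded
  x=2: 2 <= 2, excluded
  x=3: 3 > 2, yield 3**2 = 9
  x=4: 4 > 2, yield 4**2 = 16
Therefore output = [9, 16].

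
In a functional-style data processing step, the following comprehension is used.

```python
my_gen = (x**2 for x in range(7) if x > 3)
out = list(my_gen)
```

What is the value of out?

Step 1: For range(7), keep x > 3, then square:
  x=0: 0 <= 3, excluded
  x=1: 1 <= 3, excluded
  x=2: 2 <= 3, excluded
  x=3: 3 <= 3, excluded
  x=4: 4 > 3, yield 4**2 = 16
  x=5: 5 > 3, yield 5**2 = 25
  x=6: 6 > 3, yield 6**2 = 36
Therefore out = [16, 25, 36].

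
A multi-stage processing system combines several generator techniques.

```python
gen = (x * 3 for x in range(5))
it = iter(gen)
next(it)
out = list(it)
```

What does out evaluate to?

Step 1: Generator produces [0, 3, 6, 9, 12].
Step 2: next(it) consumes first element (0).
Step 3: list(it) collects remaining: [3, 6, 9, 12].
Therefore out = [3, 6, 9, 12].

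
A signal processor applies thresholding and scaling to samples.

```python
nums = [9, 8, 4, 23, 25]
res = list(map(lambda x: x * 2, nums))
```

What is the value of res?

Step 1: Apply lambda x: x * 2 to each element:
  9 -> 18
  8 -> 16
  4 -> 8
  23 -> 46
  25 -> 50
Therefore res = [18, 16, 8, 46, 50].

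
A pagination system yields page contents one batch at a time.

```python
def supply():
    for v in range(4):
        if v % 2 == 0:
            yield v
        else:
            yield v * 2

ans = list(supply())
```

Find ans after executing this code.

Step 1: For each v in range(4), yield v if even, else v*2:
  v=0 (even): yield 0
  v=1 (odd): yield 1*2 = 2
  v=2 (even): yield 2
  v=3 (odd): yield 3*2 = 6
Therefore ans = [0, 2, 2, 6].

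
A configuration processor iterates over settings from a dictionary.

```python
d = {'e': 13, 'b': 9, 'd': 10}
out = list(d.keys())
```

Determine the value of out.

Step 1: d.keys() returns the dictionary keys in insertion order.
Therefore out = ['e', 'b', 'd'].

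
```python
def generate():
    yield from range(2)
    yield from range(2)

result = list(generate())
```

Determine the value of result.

Step 1: Trace yields in order:
  yield 0
  yield 1
  yield 0
  yield 1
Therefore result = [0, 1, 0, 1].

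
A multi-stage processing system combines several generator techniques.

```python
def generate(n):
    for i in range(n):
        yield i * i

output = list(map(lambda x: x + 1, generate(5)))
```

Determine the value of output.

Step 1: generate(5) yields squares: [0, 1, 4, 9, 16].
Step 2: map adds 1 to each: [1, 2, 5, 10, 17].
Therefore output = [1, 2, 5, 10, 17].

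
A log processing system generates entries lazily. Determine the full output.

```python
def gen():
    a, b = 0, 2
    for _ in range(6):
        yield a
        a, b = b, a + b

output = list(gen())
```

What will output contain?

Step 1: Fibonacci-like sequence starting with a=0, b=2:
  Iteration 1: yield a=0, then a,b = 2,2
  Iteration 2: yield a=2, then a,b = 2,4
  Iteration 3: yield a=2, then a,b = 4,6
  Iteration 4: yield a=4, then a,b = 6,10
  Iteration 5: yield a=6, then a,b = 10,16
  Iteration 6: yield a=10, then a,b = 16,26
Therefore output = [0, 2, 2, 4, 6, 10].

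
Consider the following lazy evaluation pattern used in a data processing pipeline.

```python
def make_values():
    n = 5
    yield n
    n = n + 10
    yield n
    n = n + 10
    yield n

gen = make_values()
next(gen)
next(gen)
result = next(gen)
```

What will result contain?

Step 1: Trace through generator execution:
  Yield 1: n starts at 5, yield 5
  Yield 2: n = 5 + 10 = 15, yield 15
  Yield 3: n = 15 + 10 = 25, yield 25
Step 2: First next() gets 5, second next() gets the second value, third next() yields 25.
Therefore result = 25.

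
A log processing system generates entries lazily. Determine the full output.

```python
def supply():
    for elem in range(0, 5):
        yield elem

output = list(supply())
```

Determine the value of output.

Step 1: The generator yields each value from range(0, 5).
Step 2: list() consumes all yields: [0, 1, 2, 3, 4].
Therefore output = [0, 1, 2, 3, 4].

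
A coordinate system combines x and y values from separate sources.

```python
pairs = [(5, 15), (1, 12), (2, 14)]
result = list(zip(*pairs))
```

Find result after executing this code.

Step 1: zip(*pairs) transposes: unzips [(5, 15), (1, 12), (2, 14)] into separate sequences.
Step 2: First elements: (5, 1, 2), second elements: (15, 12, 14).
Therefore result = [(5, 1, 2), (15, 12, 14)].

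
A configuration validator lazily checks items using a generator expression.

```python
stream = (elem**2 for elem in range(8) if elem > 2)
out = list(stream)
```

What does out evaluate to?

Step 1: For range(8), keep elem > 2, then square:
  elem=0: 0 <= 2, excluded
  elem=1: 1 <= 2, excluded
  elem=2: 2 <= 2, excluded
  elem=3: 3 > 2, yield 3**2 = 9
  elem=4: 4 > 2, yield 4**2 = 16
  elem=5: 5 > 2, yield 5**2 = 25
  elem=6: 6 > 2, yield 6**2 = 36
  elem=7: 7 > 2, yield 7**2 = 49
Therefore out = [9, 16, 25, 36, 49].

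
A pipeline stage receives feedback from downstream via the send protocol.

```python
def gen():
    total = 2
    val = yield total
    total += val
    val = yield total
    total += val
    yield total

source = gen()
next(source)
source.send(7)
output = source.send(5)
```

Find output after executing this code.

Step 1: next() -> yield total=2.
Step 2: send(7) -> val=7, total = 2+7 = 9, yield 9.
Step 3: send(5) -> val=5, total = 9+5 = 14, yield 14.
Therefore output = 14.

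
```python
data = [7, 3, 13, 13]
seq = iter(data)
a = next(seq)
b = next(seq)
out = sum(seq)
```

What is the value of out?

Step 1: Create iterator over [7, 3, 13, 13].
Step 2: a = next() = 7, b = next() = 3.
Step 3: sum() of remaining [13, 13] = 26.
Therefore out = 26.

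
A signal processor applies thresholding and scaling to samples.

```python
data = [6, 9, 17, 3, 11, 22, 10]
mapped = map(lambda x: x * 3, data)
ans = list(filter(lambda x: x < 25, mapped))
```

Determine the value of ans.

Step 1: Map x * 3:
  6 -> 18
  9 -> 27
  17 -> 51
  3 -> 9
  11 -> 33
  22 -> 66
  10 -> 30
Step 2: Filter for < 25:
  18: kept
  27: removed
  51: removed
  9: kept
  33: removed
  66: removed
  30: removed
Therefore ans = [18, 9].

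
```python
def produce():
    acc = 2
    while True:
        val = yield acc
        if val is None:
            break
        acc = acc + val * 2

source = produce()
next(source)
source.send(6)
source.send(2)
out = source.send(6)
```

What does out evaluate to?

Step 1: next() -> yield acc=2.
Step 2: send(6) -> val=6, acc = 2 + 6*2 = 14, yield 14.
Step 3: send(2) -> val=2, acc = 14 + 2*2 = 18, yield 18.
Step 4: send(6) -> val=6, acc = 18 + 6*2 = 30, yield 30.
Therefore out = 30.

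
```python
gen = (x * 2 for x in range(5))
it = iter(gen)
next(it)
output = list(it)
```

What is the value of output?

Step 1: Generator produces [0, 2, 4, 6, 8].
Step 2: next(it) consumes first element (0).
Step 3: list(it) collects remaining: [2, 4, 6, 8].
Therefore output = [2, 4, 6, 8].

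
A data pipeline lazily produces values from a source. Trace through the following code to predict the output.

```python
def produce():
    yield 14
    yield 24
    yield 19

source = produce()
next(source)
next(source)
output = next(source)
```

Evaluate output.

Step 1: produce() creates a generator.
Step 2: next(source) yields 14 (consumed and discarded).
Step 3: next(source) yields 24 (consumed and discarded).
Step 4: next(source) yields 19, assigned to output.
Therefore output = 19.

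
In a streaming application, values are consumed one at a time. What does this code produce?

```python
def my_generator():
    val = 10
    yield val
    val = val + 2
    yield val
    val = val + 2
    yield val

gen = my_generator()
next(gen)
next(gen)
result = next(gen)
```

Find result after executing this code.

Step 1: Trace through generator execution:
  Yield 1: val starts at 10, yield 10
  Yield 2: val = 10 + 2 = 12, yield 12
  Yield 3: val = 12 + 2 = 14, yield 14
Step 2: First next() gets 10, second next() gets the second value, third next() yields 14.
Therefore result = 14.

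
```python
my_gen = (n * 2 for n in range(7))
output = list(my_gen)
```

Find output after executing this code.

Step 1: For each n in range(7), compute n*2:
  n=0: 0*2 = 0
  n=1: 1*2 = 2
  n=2: 2*2 = 4
  n=3: 3*2 = 6
  n=4: 4*2 = 8
  n=5: 5*2 = 10
  n=6: 6*2 = 12
Therefore output = [0, 2, 4, 6, 8, 10, 12].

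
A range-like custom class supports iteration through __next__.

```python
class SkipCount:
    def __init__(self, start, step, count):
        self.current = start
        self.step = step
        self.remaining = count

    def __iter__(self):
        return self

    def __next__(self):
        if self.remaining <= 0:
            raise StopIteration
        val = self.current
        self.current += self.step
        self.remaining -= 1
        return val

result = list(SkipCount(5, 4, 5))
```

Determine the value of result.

Step 1: SkipCount starts at 5, increments by 4, for 5 steps:
  Yield 5, then current += 4
  Yield 9, then current += 4
  Yield 13, then current += 4
  Yield 17, then current += 4
  Yield 21, then current += 4
Therefore result = [5, 9, 13, 17, 21].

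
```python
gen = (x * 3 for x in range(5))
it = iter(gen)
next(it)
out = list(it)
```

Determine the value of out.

Step 1: Generator produces [0, 3, 6, 9, 12].
Step 2: next(it) consumes first element (0).
Step 3: list(it) collects remaining: [3, 6, 9, 12].
Therefore out = [3, 6, 9, 12].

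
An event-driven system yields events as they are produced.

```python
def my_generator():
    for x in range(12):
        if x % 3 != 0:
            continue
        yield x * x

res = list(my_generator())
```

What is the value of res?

Step 1: Only yield x**2 when x is divisible by 3:
  x=0: 0 % 3 == 0, yield 0**2 = 0
  x=3: 3 % 3 == 0, yield 3**2 = 9
  x=6: 6 % 3 == 0, yield 6**2 = 36
  x=9: 9 % 3 == 0, yield 9**2 = 81
Therefore res = [0, 9, 36, 81].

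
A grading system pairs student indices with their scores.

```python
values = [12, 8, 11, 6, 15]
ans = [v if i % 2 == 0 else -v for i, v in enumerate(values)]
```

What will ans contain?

Step 1: For each (i, v), keep v if i is even, negate if odd:
  i=0 (even): keep 12
  i=1 (odd): negate to -8
  i=2 (even): keep 11
  i=3 (odd): negate to -6
  i=4 (even): keep 15
Therefore ans = [12, -8, 11, -6, 15].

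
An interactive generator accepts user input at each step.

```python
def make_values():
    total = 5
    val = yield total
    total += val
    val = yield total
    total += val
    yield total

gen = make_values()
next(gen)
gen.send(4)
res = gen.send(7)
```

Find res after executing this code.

Step 1: next() -> yield total=5.
Step 2: send(4) -> val=4, total = 5+4 = 9, yield 9.
Step 3: send(7) -> val=7, total = 9+7 = 16, yield 16.
Therefore res = 16.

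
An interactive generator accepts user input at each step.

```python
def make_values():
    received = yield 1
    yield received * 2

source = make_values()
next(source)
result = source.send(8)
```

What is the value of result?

Step 1: next(source) advances to first yield, producing 1.
Step 2: send(8) resumes, received = 8.
Step 3: yield received * 2 = 8 * 2 = 16.
Therefore result = 16.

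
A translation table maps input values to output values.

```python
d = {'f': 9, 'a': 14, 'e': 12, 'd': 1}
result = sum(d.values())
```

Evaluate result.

Step 1: d.values() = [9, 14, 12, 1].
Step 2: sum = 36.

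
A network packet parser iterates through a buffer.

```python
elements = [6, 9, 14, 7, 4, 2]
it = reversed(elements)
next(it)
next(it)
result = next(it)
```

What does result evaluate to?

Step 1: reversed([6, 9, 14, 7, 4, 2]) gives iterator: [2, 4, 7, 14, 9, 6].
Step 2: First next() = 2, second next() = 4.
Step 3: Third next() = 7.
Therefore result = 7.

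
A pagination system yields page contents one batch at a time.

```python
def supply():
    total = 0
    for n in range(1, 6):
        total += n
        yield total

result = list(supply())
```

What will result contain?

Step 1: Generator accumulates running sum:
  n=1: total = 1, yield 1
  n=2: total = 3, yield 3
  n=3: total = 6, yield 6
  n=4: total = 10, yield 10
  n=5: total = 15, yield 15
Therefore result = [1, 3, 6, 10, 15].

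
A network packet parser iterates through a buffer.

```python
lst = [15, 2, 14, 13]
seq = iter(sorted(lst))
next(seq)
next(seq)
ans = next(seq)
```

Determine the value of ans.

Step 1: sorted([15, 2, 14, 13]) = [2, 13, 14, 15].
Step 2: Create iterator and skip 2 elements.
Step 3: next() returns 14.
Therefore ans = 14.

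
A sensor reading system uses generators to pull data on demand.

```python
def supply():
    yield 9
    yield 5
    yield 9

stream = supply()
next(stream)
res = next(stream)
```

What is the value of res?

Step 1: supply() creates a generator.
Step 2: next(stream) yields 9 (consumed and discarded).
Step 3: next(stream) yields 5, assigned to res.
Therefore res = 5.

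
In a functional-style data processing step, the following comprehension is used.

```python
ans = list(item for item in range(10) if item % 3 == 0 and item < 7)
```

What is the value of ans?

Step 1: Filter range(10) where item % 3 == 0 and item < 7:
  item=0: both conditions met, included
  item=1: excluded (1 % 3 != 0)
  item=2: excluded (2 % 3 != 0)
  item=3: both conditions met, included
  item=4: excluded (4 % 3 != 0)
  item=5: excluded (5 % 3 != 0)
  item=6: both conditions met, included
  item=7: excluded (7 % 3 != 0, 7 >= 7)
  item=8: excluded (8 % 3 != 0, 8 >= 7)
  item=9: excluded (9 >= 7)
Therefore ans = [0, 3, 6].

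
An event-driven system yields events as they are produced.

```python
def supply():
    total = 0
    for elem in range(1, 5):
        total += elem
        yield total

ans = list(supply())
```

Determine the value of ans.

Step 1: Generator accumulates running sum:
  elem=1: total = 1, yield 1
  elem=2: total = 3, yield 3
  elem=3: total = 6, yield 6
  elem=4: total = 10, yield 10
Therefore ans = [1, 3, 6, 10].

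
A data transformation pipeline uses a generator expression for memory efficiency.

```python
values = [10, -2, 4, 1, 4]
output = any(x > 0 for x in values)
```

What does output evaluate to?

Step 1: Check x > 0 for each element in [10, -2, 4, 1, 4]:
  10 > 0: True
  -2 > 0: False
  4 > 0: True
  1 > 0: True
  4 > 0: True
Step 2: any() returns True.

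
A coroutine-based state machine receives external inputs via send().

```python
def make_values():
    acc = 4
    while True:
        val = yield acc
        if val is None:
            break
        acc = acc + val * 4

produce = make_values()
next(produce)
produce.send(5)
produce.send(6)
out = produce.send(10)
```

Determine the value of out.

Step 1: next() -> yield acc=4.
Step 2: send(5) -> val=5, acc = 4 + 5*4 = 24, yield 24.
Step 3: send(6) -> val=6, acc = 24 + 6*4 = 48, yield 48.
Step 4: send(10) -> val=10, acc = 48 + 10*4 = 88, yield 88.
Therefore out = 88.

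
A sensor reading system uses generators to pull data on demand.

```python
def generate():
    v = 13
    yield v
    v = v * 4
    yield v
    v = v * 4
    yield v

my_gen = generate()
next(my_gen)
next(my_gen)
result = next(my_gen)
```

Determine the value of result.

Step 1: Trace through generator execution:
  Yield 1: v starts at 13, yield 13
  Yield 2: v = 13 * 4 = 52, yield 52
  Yield 3: v = 52 * 4 = 208, yield 208
Step 2: First next() gets 13, second next() gets the second value, third next() yields 208.
Therefore result = 208.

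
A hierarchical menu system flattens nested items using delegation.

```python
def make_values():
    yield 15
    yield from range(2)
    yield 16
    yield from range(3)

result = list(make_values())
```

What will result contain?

Step 1: Trace yields in order:
  yield 15
  yield 0
  yield 1
  yield 16
  yield 0
  yield 1
  yield 2
Therefore result = [15, 0, 1, 16, 0, 1, 2].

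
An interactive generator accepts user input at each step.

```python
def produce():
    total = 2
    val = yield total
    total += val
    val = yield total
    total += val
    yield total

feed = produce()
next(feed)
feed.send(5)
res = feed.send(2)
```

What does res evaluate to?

Step 1: next() -> yield total=2.
Step 2: send(5) -> val=5, total = 2+5 = 7, yield 7.
Step 3: send(2) -> val=2, total = 7+2 = 9, yield 9.
Therefore res = 9.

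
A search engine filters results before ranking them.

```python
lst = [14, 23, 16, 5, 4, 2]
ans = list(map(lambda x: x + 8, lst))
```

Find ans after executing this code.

Step 1: Apply lambda x: x + 8 to each element:
  14 -> 22
  23 -> 31
  16 -> 24
  5 -> 13
  4 -> 12
  2 -> 10
Therefore ans = [22, 31, 24, 13, 12, 10].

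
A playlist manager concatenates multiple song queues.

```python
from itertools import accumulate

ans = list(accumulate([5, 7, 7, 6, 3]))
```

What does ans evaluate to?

Step 1: accumulate computes running sums:
  + 5 = 5
  + 7 = 12
  + 7 = 19
  + 6 = 25
  + 3 = 28
Therefore ans = [5, 12, 19, 25, 28].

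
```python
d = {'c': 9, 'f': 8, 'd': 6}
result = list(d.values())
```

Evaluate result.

Step 1: d.values() returns the dictionary values in insertion order.
Therefore result = [9, 8, 6].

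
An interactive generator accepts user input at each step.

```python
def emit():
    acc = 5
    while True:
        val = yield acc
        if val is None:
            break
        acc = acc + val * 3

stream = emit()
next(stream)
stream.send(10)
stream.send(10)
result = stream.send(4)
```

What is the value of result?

Step 1: next() -> yield acc=5.
Step 2: send(10) -> val=10, acc = 5 + 10*3 = 35, yield 35.
Step 3: send(10) -> val=10, acc = 35 + 10*3 = 65, yield 65.
Step 4: send(4) -> val=4, acc = 65 + 4*3 = 77, yield 77.
Therefore result = 77.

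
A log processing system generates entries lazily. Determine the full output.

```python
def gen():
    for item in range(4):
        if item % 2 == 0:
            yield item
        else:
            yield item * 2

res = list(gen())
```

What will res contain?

Step 1: For each item in range(4), yield item if even, else item*2:
  item=0 (even): yield 0
  item=1 (odd): yield 1*2 = 2
  item=2 (even): yield 2
  item=3 (odd): yield 3*2 = 6
Therefore res = [0, 2, 2, 6].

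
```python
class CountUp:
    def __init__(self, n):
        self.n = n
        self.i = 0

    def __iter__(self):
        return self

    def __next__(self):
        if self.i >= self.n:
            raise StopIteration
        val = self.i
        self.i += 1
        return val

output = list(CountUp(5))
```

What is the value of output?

Step 1: CountUp(5) creates an iterator counting 0 to 4.
Step 2: list() consumes all values: [0, 1, 2, 3, 4].
Therefore output = [0, 1, 2, 3, 4].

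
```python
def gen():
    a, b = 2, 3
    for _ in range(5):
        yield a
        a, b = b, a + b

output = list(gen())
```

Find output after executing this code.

Step 1: Fibonacci-like sequence starting with a=2, b=3:
  Iteration 1: yield a=2, then a,b = 3,5
  Iteration 2: yield a=3, then a,b = 5,8
  Iteration 3: yield a=5, then a,b = 8,13
  Iteration 4: yield a=8, then a,b = 13,21
  Iteration 5: yield a=13, then a,b = 21,34
Therefore output = [2, 3, 5, 8, 13].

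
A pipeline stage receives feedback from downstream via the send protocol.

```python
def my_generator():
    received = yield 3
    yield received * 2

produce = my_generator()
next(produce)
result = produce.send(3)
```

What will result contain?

Step 1: next(produce) advances to first yield, producing 3.
Step 2: send(3) resumes, received = 3.
Step 3: yield received * 2 = 3 * 2 = 6.
Therefore result = 6.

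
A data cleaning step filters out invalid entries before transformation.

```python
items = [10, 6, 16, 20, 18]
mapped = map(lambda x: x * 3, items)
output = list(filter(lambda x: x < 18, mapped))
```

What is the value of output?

Step 1: Map x * 3:
  10 -> 30
  6 -> 18
  16 -> 48
  20 -> 60
  18 -> 54
Step 2: Filter for < 18:
  30: removed
  18: removed
  48: removed
  60: removed
  54: removed
Therefore output = [].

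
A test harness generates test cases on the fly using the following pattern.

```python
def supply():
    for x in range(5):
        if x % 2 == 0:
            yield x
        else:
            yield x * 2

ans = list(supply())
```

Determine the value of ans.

Step 1: For each x in range(5), yield x if even, else x*2:
  x=0 (even): yield 0
  x=1 (odd): yield 1*2 = 2
  x=2 (even): yield 2
  x=3 (odd): yield 3*2 = 6
  x=4 (even): yield 4
Therefore ans = [0, 2, 2, 6, 4].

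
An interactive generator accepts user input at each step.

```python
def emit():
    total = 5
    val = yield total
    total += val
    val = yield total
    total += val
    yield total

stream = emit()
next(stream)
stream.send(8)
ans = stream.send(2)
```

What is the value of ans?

Step 1: next() -> yield total=5.
Step 2: send(8) -> val=8, total = 5+8 = 13, yield 13.
Step 3: send(2) -> val=2, total = 13+2 = 15, yield 15.
Therefore ans = 15.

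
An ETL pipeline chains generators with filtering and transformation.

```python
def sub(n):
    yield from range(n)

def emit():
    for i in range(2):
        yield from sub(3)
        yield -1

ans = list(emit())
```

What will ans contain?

Step 1: For each i in range(2):
  i=0: yield from sub(3) -> [0, 1, 2], then yield -1
  i=1: yield from sub(3) -> [0, 1, 2], then yield -1
Therefore ans = [0, 1, 2, -1, 0, 1, 2, -1].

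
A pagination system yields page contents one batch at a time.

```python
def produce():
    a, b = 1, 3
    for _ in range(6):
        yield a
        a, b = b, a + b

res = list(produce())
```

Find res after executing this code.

Step 1: Fibonacci-like sequence starting with a=1, b=3:
  Iteration 1: yield a=1, then a,b = 3,4
  Iteration 2: yield a=3, then a,b = 4,7
  Iteration 3: yield a=4, then a,b = 7,11
  Iteration 4: yield a=7, then a,b = 11,18
  Iteration 5: yield a=11, then a,b = 18,29
  Iteration 6: yield a=18, then a,b = 29,47
Therefore res = [1, 3, 4, 7, 11, 18].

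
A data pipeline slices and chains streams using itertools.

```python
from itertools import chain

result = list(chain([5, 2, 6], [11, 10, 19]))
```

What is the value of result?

Step 1: chain() concatenates iterables: [5, 2, 6] + [11, 10, 19].
Therefore result = [5, 2, 6, 11, 10, 19].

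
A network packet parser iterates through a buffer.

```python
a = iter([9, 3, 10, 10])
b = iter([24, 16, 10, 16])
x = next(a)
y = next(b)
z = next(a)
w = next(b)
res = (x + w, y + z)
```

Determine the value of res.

Step 1: a iterates [9, 3, 10, 10], b iterates [24, 16, 10, 16].
Step 2: x = next(a) = 9, y = next(b) = 24.
Step 3: z = next(a) = 3, w = next(b) = 16.
Step 4: res = (9 + 16, 24 + 3) = (25, 27).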